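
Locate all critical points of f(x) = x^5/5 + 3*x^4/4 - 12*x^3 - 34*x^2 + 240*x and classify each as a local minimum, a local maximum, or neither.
f'(x) = x^4 + 3*x^3 - 36*x^2 - 68*x + 240

Solve f'(x) = 0:
  Factor: x^4 + 3*x^3 - 36*x^2 - 68*x + 240 = (x - 5)*(x - 2)*(x + 4)*(x + 6) = 0.
  ⇒ x = -6, -4, 2, 5

f''(x) = 4*x^3 + 9*x^2 - 72*x - 68
Second-derivative test at each critical point:
  f''(-6) = -176 < 0 → local maximum
  f''(-4) = 108 > 0 → local minimum
  f''(2) = -144 < 0 → local maximum
  f''(5) = 297 > 0 → local minimum

Critical points: x = -6 (local maximum); x = -4 (local minimum); x = 2 (local maximum); x = 5 (local minimum)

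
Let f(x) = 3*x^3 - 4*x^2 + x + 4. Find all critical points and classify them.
f'(x) = 9*x^2 - 8*x + 1

Solve f'(x) = 0:
  9*x^2 - 8*x + 1 = 0 has no rational roots; quadratic formula: x = (8 ± √28)/18.
  ⇒ x = 4/9 - sqrt(7)/9 ≈ 0.1505, sqrt(7)/9 + 4/9 ≈ 0.7384

f''(x) = 18*x - 8
Second-derivative test at each critical point:
  f''(0.1505) = -5.2915 < 0 → local maximum
  f''(0.7384) = 5.2915 > 0 → local minimum

Critical points: x = 4/9 - sqrt(7)/9 ≈ 0.1505 (local maximum); x = sqrt(7)/9 + 4/9 ≈ 0.7384 (local minimum)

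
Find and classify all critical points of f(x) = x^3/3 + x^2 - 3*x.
f'(x) = x^2 + 2*x - 3

Solve f'(x) = 0:
  Factor: x^2 + 2*x - 3 = (x - 1)*(x + 3) = 0.
  ⇒ x = -3, 1

f''(x) = 2*x + 2
Second-derivative test at each critical point:
  f''(-3) = -4 < 0 → local maximum
  f''(1) = 4 > 0 → local minimum

Critical points: x = -3 (local maximum); x = 1 (local minimum)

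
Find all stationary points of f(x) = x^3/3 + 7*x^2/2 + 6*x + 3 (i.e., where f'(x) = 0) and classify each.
f'(x) = x^2 + 7*x + 6

Solve f'(x) = 0:
  Factor: x^2 + 7*x + 6 = (x + 1)*(x + 6) = 0.
  ⇒ x = -6, -1

f''(x) = 2*x + 7
Second-derivative test at each critical point:
  f''(-6) = -5 < 0 → local maximum
  f''(-1) = 5 > 0 → local minimum

Critical points: x = -6 (local maximum); x = -1 (local minimum)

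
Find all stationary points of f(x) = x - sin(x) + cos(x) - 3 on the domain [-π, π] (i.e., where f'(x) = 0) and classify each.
f'(x) = -sin(x) - cos(x) + 1

Solve f'(x) = 0 on [-π, π]:
  f'(x) = 0 ⇔ -sin(x) - cos(x) = -1. Write the left side as R·cos(x + φ) with R = √((-1)² + 1²) = sqrt(2), cos φ = -sqrt(2)/2, sin φ = sqrt(2)/2; then cos(x + φ) = -sqrt(2)/2. Solve for x and keep the solutions lying in [-π, π].
  ⇒ x = 0, pi/2 ≈ 1.5708

f''(x) = sin(x) - cos(x)
Second-derivative test at each critical point:
  f''(0) = -1 < 0 → local maximum
  f''(1.5708) = 1 > 0 → local minimum

Critical points: x = 0 (local maximum); x = pi/2 ≈ 1.5708 (local minimum)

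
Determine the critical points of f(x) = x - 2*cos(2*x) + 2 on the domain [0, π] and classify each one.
f'(x) = 4*sin(2*x) + 1

Solve f'(x) = 0 on [0, π]:
  f'(x) = 0 ⇔ sin(2*x) = -1/4, i.e. 2*x = arcsin(-1/4) + 2nπ or 2*x = π − arcsin(-1/4) + 2nπ; keep the solutions lying in [0, π].
  ⇒ x = asin(1/4)/2 + pi/2 ≈ 1.6971, pi - asin(1/4)/2 ≈ 3.0153

f''(x) = 8*cos(2*x)
Second-derivative test at each critical point:
  f''(1.6971) = -7.7460 < 0 → local maximum
  f''(3.0153) = 7.7460 > 0 → local minimum

Critical points: x = asin(1/4)/2 + pi/2 ≈ 1.6971 (local maximum); x = pi - asin(1/4)/2 ≈ 3.0153 (local minimum)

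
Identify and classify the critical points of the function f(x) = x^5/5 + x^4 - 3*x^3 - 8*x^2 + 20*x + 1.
f'(x) = x^4 + 4*x^3 - 9*x^2 - 16*x + 20

Solve f'(x) = 0:
  Factor: x^4 + 4*x^3 - 9*x^2 - 16*x + 20 = (x - 2)*(x - 1)*(x + 2)*(x + 5) = 0.
  ⇒ x = -5, -2, 1, 2

f''(x) = 4*x^3 + 12*x^2 - 18*x - 16
Second-derivative test at each critical point:
  f''(-5) = -126 < 0 → local maximum
  f''(-2) = 36 > 0 → local minimum
  f''(1) = -18 < 0 → local maximum
  f''(2) = 28 > 0 → local minimum

Critical points: x = -5 (local maximum); x = -2 (local minimum); x = 1 (local maximum); x = 2 (local minimum)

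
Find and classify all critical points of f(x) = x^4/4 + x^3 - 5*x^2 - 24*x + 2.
f'(x) = x^3 + 3*x^2 - 10*x - 24

Solve f'(x) = 0:
  Factor: x^3 + 3*x^2 - 10*x - 24 = (x - 3)*(x + 2)*(x + 4) = 0.
  ⇒ x = -4, -2, 3

f''(x) = 3*x^2 + 6*x - 10
Second-derivative test at each critical point:
  f''(-4) = 14 > 0 → local minimum
  f''(-2) = -10 < 0 → local maximum
  f''(3) = 35 > 0 → local minimum

Critical points: x = -4 (local minimum); x = -2 (local maximum); x = 3 (local minimum)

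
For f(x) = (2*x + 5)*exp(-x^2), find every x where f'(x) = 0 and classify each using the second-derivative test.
f'(x) = 2*(-x*(2*x + 5) + 1)*exp(-x^2)

Solve f'(x) = 0:
  f'(x) = (-4*x^2 - 10*x + 2)·exp(-x^2) and exp(-x^2) > 0 for every x, so f'(x) = 0 ⇔ -4*x^2 - 10*x + 2 = 0.
  Factor: -4*x^2 - 10*x + 2 = -2*(2*x^2 + 5*x - 1); 2*x^2 + 5*x - 1 = 0 has no rational roots; quadratic formula: x = (-5 ± √33)/4.
  ⇒ x = -sqrt(33)/4 - 5/4 ≈ -2.6861, -5/4 + sqrt(33)/4 ≈ 0.1861

f''(x) = 2*(2*x^2*(2*x + 5) - 6*x - 5)*exp(-x^2)
Second-derivative test at each critical point:
  f''(-2.6861) = 0.0084 > 0 → local minimum
  f''(0.1861) = -11.0979 < 0 → local maximum

Critical points: x = -sqrt(33)/4 - 5/4 ≈ -2.6861 (local minimum); x = -5/4 + sqrt(33)/4 ≈ 0.1861 (local maximum)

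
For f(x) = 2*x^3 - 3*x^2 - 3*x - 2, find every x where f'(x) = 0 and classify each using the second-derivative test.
f'(x) = 6*x^2 - 6*x - 3

Solve f'(x) = 0:
  Factor: 6*x^2 - 6*x - 3 = 3*(2*x^2 - 2*x - 1); 2*x^2 - 2*x - 1 = 0 has no rational roots; quadratic formula: x = (2 ± √12)/4.
  ⇒ x = 1/2 - sqrt(3)/2 ≈ -0.3660, 1/2 + sqrt(3)/2 ≈ 1.3660

f''(x) = 12*x - 6
Second-derivative test at each critical point:
  f''(-0.3660) = -10.3923 < 0 → local maximum
  f''(1.3660) = 10.3923 > 0 → local minimum

Critical points: x = 1/2 - sqrt(3)/2 ≈ -0.3660 (local maximum); x = 1/2 + sqrt(3)/2 ≈ 1.3660 (local minimum)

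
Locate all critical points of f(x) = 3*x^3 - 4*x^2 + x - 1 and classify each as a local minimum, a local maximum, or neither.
f'(x) = 9*x^2 - 8*x + 1

Solve f'(x) = 0:
  9*x^2 - 8*x + 1 = 0 has no rational roots; quadratic formula: x = (8 ± √28)/18.
  ⇒ x = 4/9 - sqrt(7)/9 ≈ 0.1505, sqrt(7)/9 + 4/9 ≈ 0.7384

f''(x) = 18*x - 8
Second-derivative test at each critical point:
  f''(0.1505) = -5.2915 < 0 → local maximum
  f''(0.7384) = 5.2915 > 0 → local minimum

Critical points: x = 4/9 - sqrt(7)/9 ≈ 0.1505 (local maximum); x = sqrt(7)/9 + 4/9 ≈ 0.7384 (local minimum)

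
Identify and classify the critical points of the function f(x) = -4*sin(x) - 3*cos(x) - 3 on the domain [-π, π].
f'(x) = 3*sin(x) - 4*cos(x)

Solve f'(x) = 0 on [-π, π]:
  f'(x) = 0 ⇔ -4*cos(x) = -3*sin(x) ⇔ tan(x) = 4/3, i.e. x = arctan(4/3) + nπ; keep the solutions lying in [-π, π].
  ⇒ x = -pi + atan(4/3) ≈ -2.2143, atan(4/3) ≈ 0.9273

f''(x) = 4*sin(x) + 3*cos(x)
Second-derivative test at each critical point:
  f''(-2.2143) = -5 < 0 → local maximum
  f''(0.9273) = 5 > 0 → local minimum

Critical points: x = -pi + atan(4/3) ≈ -2.2143 (local maximum); x = atan(4/3) ≈ 0.9273 (local minimum)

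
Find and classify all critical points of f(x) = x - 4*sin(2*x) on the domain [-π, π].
f'(x) = 1 - 8*cos(2*x)

Solve f'(x) = 0 on [-π, π]:
  f'(x) = 0 ⇔ cos(2*x) = 1/8, i.e. 2*x = ±arccos(1/8) + 2nπ; keep the solutions lying in [-π, π].
  ⇒ x = -pi + acos(1/8)/2 ≈ -2.4189, -acos(1/8)/2 ≈ -0.7227, acos(1/8)/2 ≈ 0.7227, pi - acos(1/8)/2 ≈ 2.4189

f''(x) = 16*sin(2*x)
Second-derivative test at each critical point:
  f''(-2.4189) = 15.8745 > 0 → local minimum
  f''(-0.7227) = -15.8745 < 0 → local maximum
  f''(0.7227) = 15.8745 > 0 → local minimum
  f''(2.4189) = -15.8745 < 0 → local maximum

Critical points: x = -pi + acos(1/8)/2 ≈ -2.4189 (local minimum); x = -acos(1/8)/2 ≈ -0.7227 (local maximum); x = acos(1/8)/2 ≈ 0.7227 (local minimum); x = pi - acos(1/8)/2 ≈ 2.4189 (local maximum)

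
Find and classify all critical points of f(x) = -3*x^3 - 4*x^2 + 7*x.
f'(x) = -9*x^2 - 8*x + 7

Solve f'(x) = 0:
  9*x^2 + 8*x - 7 = 0 has no rational roots; quadratic formula: x = (-8 ± √316)/18.
  ⇒ x = -sqrt(79)/9 - 4/9 ≈ -1.4320, -4/9 + sqrt(79)/9 ≈ 0.5431

f''(x) = -18*x - 8
Second-derivative test at each critical point:
  f''(-1.4320) = 17.7764 > 0 → local minimum
  f''(0.5431) = -17.7764 < 0 → local maximum

Critical points: x = -sqrt(79)/9 - 4/9 ≈ -1.4320 (local minimum); x = -4/9 + sqrt(79)/9 ≈ 0.5431 (local maximum)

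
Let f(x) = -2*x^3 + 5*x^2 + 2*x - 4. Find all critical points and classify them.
f'(x) = -6*x^2 + 10*x + 2

Solve f'(x) = 0:
  Factor: -6*x^2 + 10*x + 2 = -2*(3*x^2 - 5*x - 1); 3*x^2 - 5*x - 1 = 0 has no rational roots; quadratic formula: x = (5 ± √37)/6.
  ⇒ x = 5/6 - sqrt(37)/6 ≈ -0.1805, 5/6 + sqrt(37)/6 ≈ 1.8471

f''(x) = 10 - 12*x
Second-derivative test at each critical point:
  f''(-0.1805) = 12.1655 > 0 → local minimum
  f''(1.8471) = -12.1655 < 0 → local maximum

Critical points: x = 5/6 - sqrt(37)/6 ≈ -0.1805 (local minimum); x = 5/6 + sqrt(37)/6 ≈ 1.8471 (local maximum)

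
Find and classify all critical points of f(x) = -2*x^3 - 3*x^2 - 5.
f'(x) = 6*x*(-x - 1)

Solve f'(x) = 0:
  Factor: -6*x^2 - 6*x = -6*x*(x + 1) = 0.
  ⇒ x = -1, 0

f''(x) = -12*x - 6
Second-derivative test at each critical point:
  f''(-1) = 6 > 0 → local minimum
  f''(0) = -6 < 0 → local maximum

Critical points: x = -1 (local minimum); x = 0 (local maximum)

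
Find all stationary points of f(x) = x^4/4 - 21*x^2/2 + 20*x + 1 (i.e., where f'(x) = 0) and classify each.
f'(x) = x^3 - 21*x + 20

Solve f'(x) = 0:
  Factor: x^3 - 21*x + 20 = (x - 4)*(x - 1)*(x + 5) = 0.
  ⇒ x = -5, 1, 4

f''(x) = 3*x^2 - 21
Second-derivative test at each critical point:
  f''(-5) = 54 > 0 → local minimum
  f''(1) = -18 < 0 → local maximum
  f''(4) = 27 > 0 → local minimum

Critical points: x = -5 (local minimum); x = 1 (local maximum); x = 4 (local minimum)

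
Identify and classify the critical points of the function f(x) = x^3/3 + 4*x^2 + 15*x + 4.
f'(x) = x^2 + 8*x + 15

Solve f'(x) = 0:
  Factor: x^2 + 8*x + 15 = (x + 3)*(x + 5) = 0.
  ⇒ x = -5, -3

f''(x) = 2*x + 8
Second-derivative test at each critical point:
  f''(-5) = -2 < 0 → local maximum
  f''(-3) = 2 > 0 → local minimum

Critical points: x = -5 (local maximum); x = -3 (local minimum)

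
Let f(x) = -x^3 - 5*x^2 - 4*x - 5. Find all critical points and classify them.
f'(x) = -3*x^2 - 10*x - 4

Solve f'(x) = 0:
  3*x^2 + 10*x + 4 = 0 has no rational roots; quadratic formula: x = (-10 ± √52)/6.
  ⇒ x = -5/3 - sqrt(13)/3 ≈ -2.8685, -5/3 + sqrt(13)/3 ≈ -0.4648

f''(x) = -6*x - 10
Second-derivative test at each critical point:
  f''(-2.8685) = 7.2111 > 0 → local minimum
  f''(-0.4648) = -7.2111 < 0 → local maximum

Critical points: x = -5/3 - sqrt(13)/3 ≈ -2.8685 (local minimum); x = -5/3 + sqrt(13)/3 ≈ -0.4648 (local maximum)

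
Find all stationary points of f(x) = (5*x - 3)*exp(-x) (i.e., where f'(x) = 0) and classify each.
f'(x) = (8 - 5*x)*exp(-x)

Solve f'(x) = 0:
  f'(x) = (8 - 5*x)·exp(-x) and exp(-x) > 0 for every x, so f'(x) = 0 ⇔ 8 - 5*x = 0.
  8 - 5*x = 0.
  ⇒ x = 8/5

f''(x) = (5*x - 13)*exp(-x)
Second-derivative test at each critical point:
  f''(8/5) = -1.0095 < 0 → local maximum

Critical points: x = 8/5 (local maximum)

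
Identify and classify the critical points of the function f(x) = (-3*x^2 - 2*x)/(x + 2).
f'(x) = (-3*x^2 - 12*x - 4)/(x^2 + 4*x + 4)

Solve f'(x) = 0:
  f'(x) = -(3*x^2 + 12*x + 4)/(x + 2)^2; the denominator is positive wherever f is defined, so f'(x) = 0 ⇔ -3*x^2 - 12*x - 4 = 0.
  3*x^2 + 12*x + 4 = 0 has no rational roots; quadratic formula: x = (-12 ± √96)/6.
  ⇒ x = -2 - 2*sqrt(6)/3 ≈ -3.6330, -2 + 2*sqrt(6)/3 ≈ -0.3670

f''(x) = -16/(x^3 + 6*x^2 + 12*x + 8)
Second-derivative test at each critical point:
  f''(-3.6330) = 3.6742 > 0 → local minimum
  f''(-0.3670) = -3.6742 < 0 → local maximum

Critical points: x = -2 - 2*sqrt(6)/3 ≈ -3.6330 (local minimum); x = -2 + 2*sqrt(6)/3 ≈ -0.3670 (local maximum)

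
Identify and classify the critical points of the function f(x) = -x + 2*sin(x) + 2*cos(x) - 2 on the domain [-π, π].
f'(x) = 2*sqrt(2)*cos(x + pi/4) - 1

Solve f'(x) = 0 on [-π, π]:
  f'(x) = 0 ⇔ -2*sin(x) + 2*cos(x) = 1. Write the left side as R·cos(x + φ) with R = √(2² + 2²) = 2*sqrt(2), cos φ = sqrt(2)/2, sin φ = sqrt(2)/2; then cos(x + φ) = sqrt(2)/4. Solve for x and keep the solutions lying in [-π, π].
  ⇒ x = -pi + atan((-sqrt(7) - 1)/(1 - sqrt(7))) ≈ -1.9948, atan((-1 + sqrt(7))/(1 + sqrt(7))) ≈ 0.4240

f''(x) = -2*sqrt(2)*sin(x + pi/4)
Second-derivative test at each critical point:
  f''(-1.9948) = 2.6458 > 0 → local minimum
  f''(0.4240) = -2.6458 < 0 → local maximum

Critical points: x = -pi + atan((-sqrt(7) - 1)/(1 - sqrt(7))) ≈ -1.9948 (local minimum); x = atan((-1 + sqrt(7))/(1 + sqrt(7))) ≈ 0.4240 (local maximum)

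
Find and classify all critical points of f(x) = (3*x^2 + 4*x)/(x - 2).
f'(x) = (3*x^2 - 12*x - 8)/(x^2 - 4*x + 4)

Solve f'(x) = 0:
  f'(x) = (3*x^2 - 12*x - 8)/(x - 2)^2; the denominator is positive wherever f is defined, so f'(x) = 0 ⇔ 3*x^2 - 12*x - 8 = 0.
  3*x^2 - 12*x - 8 = 0 has no rational roots; quadratic formula: x = (12 ± √240)/6.
  ⇒ x = 2 - 2*sqrt(15)/3 ≈ -0.5820, 2 + 2*sqrt(15)/3 ≈ 4.5820

f''(x) = 40/(x^3 - 6*x^2 + 12*x - 8)
Second-derivative test at each critical point:
  f''(-0.5820) = -2.3238 < 0 → local maximum
  f''(4.5820) = 2.3238 > 0 → local minimum

Critical points: x = 2 - 2*sqrt(15)/3 ≈ -0.5820 (local maximum); x = 2 + 2*sqrt(15)/3 ≈ 4.5820 (local minimum)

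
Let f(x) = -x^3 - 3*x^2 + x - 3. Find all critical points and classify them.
f'(x) = -3*x^2 - 6*x + 1

Solve f'(x) = 0:
  3*x^2 + 6*x - 1 = 0 has no rational roots; quadratic formula: x = (-6 ± √48)/6.
  ⇒ x = -2*sqrt(3)/3 - 1 ≈ -2.1547, -1 + 2*sqrt(3)/3 ≈ 0.1547

f''(x) = -6*x - 6
Second-derivative test at each critical point:
  f''(-2.1547) = 6.9282 > 0 → local minimum
  f''(0.1547) = -6.9282 < 0 → local maximum

Critical points: x = -2*sqrt(3)/3 - 1 ≈ -2.1547 (local minimum); x = -1 + 2*sqrt(3)/3 ≈ 0.1547 (local maximum)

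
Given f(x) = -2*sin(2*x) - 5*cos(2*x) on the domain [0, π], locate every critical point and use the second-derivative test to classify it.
f'(x) = 10*sin(2*x) - 4*cos(2*x)

Solve f'(x) = 0 on [0, π]:
  f'(x) = 0 ⇔ -2*cos(2*x) = -5*sin(2*x) ⇔ tan(2*x) = 2/5, i.e. 2*x = arctan(2/5) + nπ; keep the solutions lying in [0, π].
  ⇒ x = atan(2/5)/2 ≈ 0.1903, atan(2/5)/2 + pi/2 ≈ 1.7610

f''(x) = 8*sin(2*x) + 20*cos(2*x)
Second-derivative test at each critical point:
  f''(0.1903) = 21.5407 > 0 → local minimum
  f''(1.7610) = -21.5407 < 0 → local maximum

Critical points: x = atan(2/5)/2 ≈ 0.1903 (local minimum); x = atan(2/5)/2 + pi/2 ≈ 1.7610 (local maximum)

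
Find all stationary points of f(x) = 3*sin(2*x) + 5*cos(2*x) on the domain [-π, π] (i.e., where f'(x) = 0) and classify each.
f'(x) = -10*sin(2*x) + 6*cos(2*x)

Solve f'(x) = 0 on [-π, π]:
  f'(x) = 0 ⇔ 3*cos(2*x) = 5*sin(2*x) ⇔ tan(2*x) = 3/5, i.e. 2*x = arctan(3/5) + nπ; keep the solutions lying in [-π, π].
  ⇒ x = -pi + atan(3/5)/2 ≈ -2.8714, -pi/2 + atan(3/5)/2 ≈ -1.3006, atan(3/5)/2 ≈ 0.2702, atan(3/5)/2 + pi/2 ≈ 1.8410

f''(x) = -12*sin(2*x) - 20*cos(2*x)
Second-derivative test at each critical point:
  f''(-2.8714) = -23.3238 < 0 → local maximum
  f''(-1.3006) = 23.3238 > 0 → local minimum
  f''(0.2702) = -23.3238 < 0 → local maximum
  f''(1.8410) = 23.3238 > 0 → local minimum

Critical points: x = -pi + atan(3/5)/2 ≈ -2.8714 (local maximum); x = -pi/2 + atan(3/5)/2 ≈ -1.3006 (local minimum); x = atan(3/5)/2 ≈ 0.2702 (local maximum); x = atan(3/5)/2 + pi/2 ≈ 1.8410 (local minimum)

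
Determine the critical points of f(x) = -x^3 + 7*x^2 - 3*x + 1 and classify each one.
f'(x) = -3*x^2 + 14*x - 3

Solve f'(x) = 0:
  3*x^2 - 14*x + 3 = 0 has no rational roots; quadratic formula: x = (14 ± √160)/6.
  ⇒ x = 7/3 - 2*sqrt(10)/3 ≈ 0.2251, 2*sqrt(10)/3 + 7/3 ≈ 4.4415

f''(x) = 14 - 6*x
Second-derivative test at each critical point:
  f''(0.2251) = 12.6491 > 0 → local minimum
  f''(4.4415) = -12.6491 < 0 → local maximum

Critical points: x = 7/3 - 2*sqrt(10)/3 ≈ 0.2251 (local minimum); x = 2*sqrt(10)/3 + 7/3 ≈ 4.4415 (local maximum)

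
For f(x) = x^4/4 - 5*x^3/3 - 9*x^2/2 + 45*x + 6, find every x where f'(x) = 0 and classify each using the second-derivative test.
f'(x) = x^3 - 5*x^2 - 9*x + 45

Solve f'(x) = 0:
  Factor: x^3 - 5*x^2 - 9*x + 45 = (x - 5)*(x - 3)*(x + 3) = 0.
  ⇒ x = -3, 3, 5

f''(x) = 3*x^2 - 10*x - 9
Second-derivative test at each critical point:
  f''(-3) = 48 > 0 → local minimum
  f''(3) = -12 < 0 → local maximum
  f''(5) = 16 > 0 → local minimum

Critical points: x = -3 (local minimum); x = 3 (local maximum); x = 5 (local minimum)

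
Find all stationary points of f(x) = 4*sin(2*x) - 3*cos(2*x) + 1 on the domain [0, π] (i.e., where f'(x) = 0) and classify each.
f'(x) = 6*sin(2*x) + 8*cos(2*x)

Solve f'(x) = 0 on [0, π]:
  f'(x) = 0 ⇔ 4*cos(2*x) = -3*sin(2*x) ⇔ tan(2*x) = -4/3, i.e. 2*x = arctan(-4/3) + nπ; keep the solutions lying in [0, π].
  ⇒ x = -atan(4/3)/2 + pi/2 ≈ 1.1071, pi - atan(4/3)/2 ≈ 2.6779

f''(x) = -16*sin(2*x) + 12*cos(2*x)
Second-derivative test at each critical point:
  f''(1.1071) = -20 < 0 → local maximum
  f''(2.6779) = 20 > 0 → local minimum

Critical points: x = -atan(4/3)/2 + pi/2 ≈ 1.1071 (local maximum); x = pi - atan(4/3)/2 ≈ 2.6779 (local minimum)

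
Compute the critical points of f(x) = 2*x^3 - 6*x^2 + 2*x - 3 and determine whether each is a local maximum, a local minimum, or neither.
f'(x) = 6*x^2 - 12*x + 2

Solve f'(x) = 0:
  Factor: 6*x^2 - 12*x + 2 = 2*(3*x^2 - 6*x + 1); 3*x^2 - 6*x + 1 = 0 has no rational roots; quadratic formula: x = (6 ± √24)/6.
  ⇒ x = 1 - sqrt(6)/3 ≈ 0.1835, sqrt(6)/3 + 1 ≈ 1.8165

f''(x) = 12*x - 12
Second-derivative test at each critical point:
  f''(0.1835) = -9.7980 < 0 → local maximum
  f''(1.8165) = 9.7980 > 0 → local minimum

Critical points: x = 1 - sqrt(6)/3 ≈ 0.1835 (local maximum); x = sqrt(6)/3 + 1 ≈ 1.8165 (local minimum)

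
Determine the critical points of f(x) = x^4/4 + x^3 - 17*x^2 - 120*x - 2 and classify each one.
f'(x) = x^3 + 3*x^2 - 34*x - 120

Solve f'(x) = 0:
  Factor: x^3 + 3*x^2 - 34*x - 120 = (x - 6)*(x + 4)*(x + 5) = 0.
  ⇒ x = -5, -4, 6

f''(x) = 3*x^2 + 6*x - 34
Second-derivative test at each critical point:
  f''(-5) = 11 > 0 → local minimum
  f''(-4) = -10 < 0 → local maximum
  f''(6) = 110 > 0 → local minimum

Critical points: x = -5 (local minimum); x = -4 (local maximum); x = 6 (local minimum)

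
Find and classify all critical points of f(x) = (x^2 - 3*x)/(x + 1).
f'(x) = (x^2 + 2*x - 3)/(x^2 + 2*x + 1)

Solve f'(x) = 0:
  f'(x) = (x - 1)*(x + 3)/(x + 1)^2; the denominator is positive wherever f is defined, so f'(x) = 0 ⇔ x^2 + 2*x - 3 = 0.
  Factor: x^2 + 2*x - 3 = (x - 1)*(x + 3) = 0.
  ⇒ x = -3, 1

f''(x) = 8/(x^3 + 3*x^2 + 3*x + 1)
Second-derivative test at each critical point:
  f''(-3) = -1 < 0 → local maximum
  f''(1) = 1 > 0 → local minimum

Critical points: x = -3 (local maximum); x = 1 (local minimum)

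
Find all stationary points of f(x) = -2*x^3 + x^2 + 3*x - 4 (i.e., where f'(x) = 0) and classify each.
f'(x) = -6*x^2 + 2*x + 3

Solve f'(x) = 0:
  6*x^2 - 2*x - 3 = 0 has no rational roots; quadratic formula: x = (2 ± √76)/12.
  ⇒ x = 1/6 - sqrt(19)/6 ≈ -0.5598, 1/6 + sqrt(19)/6 ≈ 0.8931

f''(x) = 2 - 12*x
Second-derivative test at each critical point:
  f''(-0.5598) = 8.7178 > 0 → local minimum
  f''(0.8931) = -8.7178 < 0 → local maximum

Critical points: x = 1/6 - sqrt(19)/6 ≈ -0.5598 (local minimum); x = 1/6 + sqrt(19)/6 ≈ 0.8931 (local maximum)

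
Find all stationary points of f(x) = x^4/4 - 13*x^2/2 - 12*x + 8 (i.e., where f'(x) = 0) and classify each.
f'(x) = x^3 - 13*x - 12

Solve f'(x) = 0:
  Factor: x^3 - 13*x - 12 = (x - 4)*(x + 1)*(x + 3) = 0.
  ⇒ x = -3, -1, 4

f''(x) = 3*x^2 - 13
Second-derivative test at each critical point:
  f''(-3) = 14 > 0 → local minimum
  f''(-1) = -10 < 0 → local maximum
  f''(4) = 35 > 0 → local minimum

Critical points: x = -3 (local minimum); x = -1 (local maximum); x = 4 (local minimum)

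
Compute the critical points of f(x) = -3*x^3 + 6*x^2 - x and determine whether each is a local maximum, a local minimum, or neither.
f'(x) = -9*x^2 + 12*x - 1

Solve f'(x) = 0:
  9*x^2 - 12*x + 1 = 0 has no rational roots; quadratic formula: x = (12 ± √108)/18.
  ⇒ x = 2/3 - sqrt(3)/3 ≈ 0.0893, sqrt(3)/3 + 2/3 ≈ 1.2440

f''(x) = 12 - 18*x
Second-derivative test at each critical point:
  f''(0.0893) = 10.3923 > 0 → local minimum
  f''(1.2440) = -10.3923 < 0 → local maximum

Critical points: x = 2/3 - sqrt(3)/3 ≈ 0.0893 (local minimum); x = sqrt(3)/3 + 2/3 ≈ 1.2440 (local maximum)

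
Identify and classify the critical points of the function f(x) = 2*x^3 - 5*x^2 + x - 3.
f'(x) = 6*x^2 - 10*x + 1

Solve f'(x) = 0:
  6*x^2 - 10*x + 1 = 0 has no rational roots; quadratic formula: x = (10 ± √76)/12.
  ⇒ x = 5/6 - sqrt(19)/6 ≈ 0.1069, sqrt(19)/6 + 5/6 ≈ 1.5598

f''(x) = 12*x - 10
Second-derivative test at each critical point:
  f''(0.1069) = -8.7178 < 0 → local maximum
  f''(1.5598) = 8.7178 > 0 → local minimum

Critical points: x = 5/6 - sqrt(19)/6 ≈ 0.1069 (local maximum); x = sqrt(19)/6 + 5/6 ≈ 1.5598 (local minimum)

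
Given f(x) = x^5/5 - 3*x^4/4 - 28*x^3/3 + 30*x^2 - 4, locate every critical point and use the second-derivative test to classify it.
f'(x) = x*(x^3 - 3*x^2 - 28*x + 60)

Solve f'(x) = 0:
  Factor: x^4 - 3*x^3 - 28*x^2 + 60*x = x*(x - 6)*(x - 2)*(x + 5) = 0.
  ⇒ x = -5, 0, 2, 6

f''(x) = 4*x^3 - 9*x^2 - 56*x + 60
Second-derivative test at each critical point:
  f''(-5) = -385 < 0 → local maximum
  f''(0) = 60 > 0 → local minimum
  f''(2) = -56 < 0 → local maximum
  f''(6) = 264 > 0 → local minimum

Critical points: x = -5 (local maximum); x = 0 (local minimum); x = 2 (local maximum); x = 6 (local minimum)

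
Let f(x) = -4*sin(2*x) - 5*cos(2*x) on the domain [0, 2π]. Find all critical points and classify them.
f'(x) = 10*sin(2*x) - 8*cos(2*x)

Solve f'(x) = 0 on [0, 2π]:
  f'(x) = 0 ⇔ -4*cos(2*x) = -5*sin(2*x) ⇔ tan(2*x) = 4/5, i.e. 2*x = arctan(4/5) + nπ; keep the solutions lying in [0, 2π].
  ⇒ x = atan(4/5)/2 ≈ 0.3374, atan(4/5)/2 + pi/2 ≈ 1.9082, atan(4/5)/2 + pi ≈ 3.4790, atan(4/5)/2 + 3*pi/2 ≈ 5.0498

f''(x) = 16*sin(2*x) + 20*cos(2*x)
Second-derivative test at each critical point:
  f''(0.3374) = 25.6125 > 0 → local minimum
  f''(1.9082) = -25.6125 < 0 → local maximum
  f''(3.4790) = 25.6125 > 0 → local minimum
  f''(5.0498) = -25.6125 < 0 → local maximum

Critical points: x = atan(4/5)/2 ≈ 0.3374 (local minimum); x = atan(4/5)/2 + pi/2 ≈ 1.9082 (local maximum); x = atan(4/5)/2 + pi ≈ 3.4790 (local minimum); x = atan(4/5)/2 + 3*pi/2 ≈ 5.0498 (local maximum)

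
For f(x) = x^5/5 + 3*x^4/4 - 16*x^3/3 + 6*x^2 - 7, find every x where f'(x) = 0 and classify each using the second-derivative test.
f'(x) = x*(x^3 + 3*x^2 - 16*x + 12)

Solve f'(x) = 0:
  Factor: x^4 + 3*x^3 - 16*x^2 + 12*x = x*(x - 2)*(x - 1)*(x + 6) = 0.
  ⇒ x = -6, 0, 1, 2

f''(x) = 4*x^3 + 9*x^2 - 32*x + 12
Second-derivative test at each critical point:
  f''(-6) = -336 < 0 → local maximum
  f''(0) = 12 > 0 → local minimum
  f''(1) = -7 < 0 → local maximum
  f''(2) = 16 > 0 → local minimum

Critical points: x = -6 (local maximum); x = 0 (local minimum); x = 1 (local maximum); x = 2 (local minimum)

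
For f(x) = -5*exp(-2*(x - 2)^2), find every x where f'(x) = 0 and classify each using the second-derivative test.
f'(x) = 20*(x - 2)*exp(-2*(x - 2)^2)

Solve f'(x) = 0:
  f'(x) = (20*x - 40)·exp(-2*(x - 2)^2) and exp(-2*(x - 2)^2) > 0 for every x, so f'(x) = 0 ⇔ 20*x - 40 = 0.
  Factor: 20*x - 40 = 20*(x - 2) = 0.
  ⇒ x = 2

f''(x) = 20*(1 - 4*(x - 2)^2)*exp(-2*(x - 2)^2)
Second-derivative test at each critical point:
  f''(2) = 20 > 0 → local minimum

Critical points: x = 2 (local minimum)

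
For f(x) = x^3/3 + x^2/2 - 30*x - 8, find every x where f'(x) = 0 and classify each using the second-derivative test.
f'(x) = x^2 + x - 30

Solve f'(x) = 0:
  Factor: x^2 + x - 30 = (x - 5)*(x + 6) = 0.
  ⇒ x = -6, 5

f''(x) = 2*x + 1
Second-derivative test at each critical point:
  f''(-6) = -11 < 0 → local maximum
  f''(5) = 11 > 0 → local minimum

Critical points: x = -6 (local maximum); x = 5 (local minimum)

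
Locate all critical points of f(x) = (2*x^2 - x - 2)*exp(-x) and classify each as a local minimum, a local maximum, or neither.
f'(x) = (-2*x^2 + 5*x + 1)*exp(-x)

Solve f'(x) = 0:
  f'(x) = (-2*x^2 + 5*x + 1)·exp(-x) and exp(-x) > 0 for every x, so f'(x) = 0 ⇔ -2*x^2 + 5*x + 1 = 0.
  2*x^2 - 5*x - 1 = 0 has no rational roots; quadratic formula: x = (5 ± √33)/4.
  ⇒ x = 5/4 - sqrt(33)/4 ≈ -0.1861, 5/4 + sqrt(33)/4 ≈ 2.6861

f''(x) = (2*x^2 - 9*x + 4)*exp(-x)
Second-derivative test at each critical point:
  f''(-0.1861) = 6.9199 > 0 → local minimum
  f''(2.6861) = -0.3915 < 0 → local maximum

Critical points: x = 5/4 - sqrt(33)/4 ≈ -0.1861 (local minimum); x = 5/4 + sqrt(33)/4 ≈ 2.6861 (local maximum)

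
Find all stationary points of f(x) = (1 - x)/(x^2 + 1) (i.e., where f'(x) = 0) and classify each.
f'(x) = (-x^2 + 2*x*(x - 1) - 1)/(x^2 + 1)^2

Solve f'(x) = 0:
  f'(x) = (x^2 - 2*x - 1)/(x^2 + 1)^2; the denominator is positive wherever f is defined, so f'(x) = 0 ⇔ x^2 - 2*x - 1 = 0.
  x^2 - 2*x - 1 = 0 has no rational roots; quadratic formula: x = (2 ± √8)/2.
  ⇒ x = 1 - sqrt(2) ≈ -0.4142, 1 + sqrt(2) ≈ 2.4142

f''(x) = 2*(4*x^2*(1 - x) + (3*x - 1)*(x^2 + 1))/(x^2 + 1)^3
Second-derivative test at each critical point:
  f''(-0.4142) = -2.0607 < 0 → local maximum
  f''(2.4142) = 0.0607 > 0 → local minimum

Critical points: x = 1 - sqrt(2) ≈ -0.4142 (local maximum); x = 1 + sqrt(2) ≈ 2.4142 (local minimum)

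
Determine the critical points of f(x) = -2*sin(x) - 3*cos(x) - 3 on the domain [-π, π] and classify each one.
f'(x) = 3*sin(x) - 2*cos(x)

Solve f'(x) = 0 on [-π, π]:
  f'(x) = 0 ⇔ -2*cos(x) = -3*sin(x) ⇔ tan(x) = 2/3, i.e. x = arctan(2/3) + nπ; keep the solutions lying in [-π, π].
  ⇒ x = -pi + atan(2/3) ≈ -2.5536, atan(2/3) ≈ 0.5880

f''(x) = 2*sin(x) + 3*cos(x)
Second-derivative test at each critical point:
  f''(-2.5536) = -3.6056 < 0 → local maximum
  f''(0.5880) = 3.6056 > 0 → local minimum

Critical points: x = -pi + atan(2/3) ≈ -2.5536 (local maximum); x = atan(2/3) ≈ 0.5880 (local minimum)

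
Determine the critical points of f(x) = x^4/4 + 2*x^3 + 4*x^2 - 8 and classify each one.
f'(x) = x*(x^2 + 6*x + 8)

Solve f'(x) = 0:
  Factor: x^3 + 6*x^2 + 8*x = x*(x + 2)*(x + 4) = 0.
  ⇒ x = -4, -2, 0

f''(x) = 3*x^2 + 12*x + 8
Second-derivative test at each critical point:
  f''(-4) = 8 > 0 → local minimum
  f''(-2) = -4 < 0 → local maximum
  f''(0) = 8 > 0 → local minimum

Critical points: x = -4 (local minimum); x = -2 (local maximum); x = 0 (local minimum)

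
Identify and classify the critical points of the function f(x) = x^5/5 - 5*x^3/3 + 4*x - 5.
f'(x) = x^4 - 5*x^2 + 4

Solve f'(x) = 0:
  Factor: x^4 - 5*x^2 + 4 = (x - 2)*(x - 1)*(x + 1)*(x + 2) = 0.
  ⇒ x = -2, -1, 1, 2

f''(x) = 4*x^3 - 10*x
Second-derivative test at each critical point:
  f''(-2) = -12 < 0 → local maximum
  f''(-1) = 6 > 0 → local minimum
  f''(1) = -6 < 0 → local maximum
  f''(2) = 12 > 0 → local minimum

Critical points: x = -2 (local maximum); x = -1 (local minimum); x = 1 (local maximum); x = 2 (local minimum)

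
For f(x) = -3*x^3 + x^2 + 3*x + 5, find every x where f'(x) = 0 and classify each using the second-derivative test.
f'(x) = -9*x^2 + 2*x + 3

Solve f'(x) = 0:
  9*x^2 - 2*x - 3 = 0 has no rational roots; quadratic formula: x = (2 ± √112)/18.
  ⇒ x = 1/9 - 2*sqrt(7)/9 ≈ -0.4768, 1/9 + 2*sqrt(7)/9 ≈ 0.6991

f''(x) = 2 - 18*x
Second-derivative test at each critical point:
  f''(-0.4768) = 10.5830 > 0 → local minimum
  f''(0.6991) = -10.5830 < 0 → local maximum

Critical points: x = 1/9 - 2*sqrt(7)/9 ≈ -0.4768 (local minimum); x = 1/9 + 2*sqrt(7)/9 ≈ 0.6991 (local maximum)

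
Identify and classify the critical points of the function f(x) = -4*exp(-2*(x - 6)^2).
f'(x) = 16*(x - 6)*exp(-2*(x - 6)^2)

Solve f'(x) = 0:
  f'(x) = (16*x - 96)·exp(-2*(x - 6)^2) and exp(-2*(x - 6)^2) > 0 for every x, so f'(x) = 0 ⇔ 16*x - 96 = 0.
  Factor: 16*x - 96 = 16*(x - 6) = 0.
  ⇒ x = 6

f''(x) = 16*(1 - 4*(x - 6)^2)*exp(-2*(x - 6)^2)
Second-derivative test at each critical point:
  f''(6) = 16 > 0 → local minimum

Critical points: x = 6 (local minimum)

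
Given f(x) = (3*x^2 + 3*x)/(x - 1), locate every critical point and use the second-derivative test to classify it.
f'(x) = 3*(x^2 - 2*x - 1)/(x^2 - 2*x + 1)

Solve f'(x) = 0:
  f'(x) = 3*(x^2 - 2*x - 1)/(x - 1)^2; the denominator is positive wherever f is defined, so f'(x) = 0 ⇔ 3*x^2 - 6*x - 3 = 0.
  Factor: 3*x^2 - 6*x - 3 = 3*(x^2 - 2*x - 1); x^2 - 2*x - 1 = 0 has no rational roots; quadratic formula: x = (2 ± √8)/2.
  ⇒ x = 1 - sqrt(2) ≈ -0.4142, 1 + sqrt(2) ≈ 2.4142

f''(x) = 12/(x^3 - 3*x^2 + 3*x - 1)
Second-derivative test at each critical point:
  f''(-0.4142) = -4.2426 < 0 → local maximum
  f''(2.4142) = 4.2426 > 0 → local minimum

Critical points: x = 1 - sqrt(2) ≈ -0.4142 (local maximum); x = 1 + sqrt(2) ≈ 2.4142 (local minimum)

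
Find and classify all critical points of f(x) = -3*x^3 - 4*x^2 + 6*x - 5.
f'(x) = -9*x^2 - 8*x + 6

Solve f'(x) = 0:
  9*x^2 + 8*x - 6 = 0 has no rational roots; quadratic formula: x = (-8 ± √280)/18.
  ⇒ x = -sqrt(70)/9 - 4/9 ≈ -1.3741, -4/9 + sqrt(70)/9 ≈ 0.4852

f''(x) = -18*x - 8
Second-derivative test at each critical point:
  f''(-1.3741) = 16.7332 > 0 → local minimum
  f''(0.4852) = -16.7332 < 0 → local maximum

Critical points: x = -sqrt(70)/9 - 4/9 ≈ -1.3741 (local minimum); x = -4/9 + sqrt(70)/9 ≈ 0.4852 (local maximum)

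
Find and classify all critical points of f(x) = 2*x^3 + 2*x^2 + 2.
f'(x) = 2*x*(3*x + 2)

Solve f'(x) = 0:
  Factor: 6*x^2 + 4*x = 2*x*(3*x + 2) = 0.
  ⇒ x = -2/3, 0

f''(x) = 12*x + 4
Second-derivative test at each critical point:
  f''(-2/3) = -4 < 0 → local maximum
  f''(0) = 4 > 0 → local minimum

Critical points: x = -2/3 (local maximum); x = 0 (local minimum)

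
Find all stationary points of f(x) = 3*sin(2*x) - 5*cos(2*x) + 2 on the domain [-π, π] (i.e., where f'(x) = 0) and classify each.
f'(x) = 10*sin(2*x) + 6*cos(2*x)

Solve f'(x) = 0 on [-π, π]:
  f'(x) = 0 ⇔ 3*cos(2*x) = -5*sin(2*x) ⇔ tan(2*x) = -3/5, i.e. 2*x = arctan(-3/5) + nπ; keep the solutions lying in [-π, π].
  ⇒ x = -pi/2 - atan(3/5)/2 ≈ -1.8410, -atan(3/5)/2 ≈ -0.2702, -atan(3/5)/2 + pi/2 ≈ 1.3006, pi - atan(3/5)/2 ≈ 2.8714

f''(x) = -12*sin(2*x) + 20*cos(2*x)
Second-derivative test at each critical point:
  f''(-1.8410) = -23.3238 < 0 → local maximum
  f''(-0.2702) = 23.3238 > 0 → local minimum
  f''(1.3006) = -23.3238 < 0 → local maximum
  f''(2.8714) = 23.3238 > 0 → local minimum

Critical points: x = -pi/2 - atan(3/5)/2 ≈ -1.8410 (local maximum); x = -atan(3/5)/2 ≈ -0.2702 (local minimum); x = -atan(3/5)/2 + pi/2 ≈ 1.3006 (local maximum); x = pi - atan(3/5)/2 ≈ 2.8714 (local minimum)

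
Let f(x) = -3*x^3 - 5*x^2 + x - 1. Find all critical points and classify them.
f'(x) = -9*x^2 - 10*x + 1

Solve f'(x) = 0:
  9*x^2 + 10*x - 1 = 0 has no rational roots; quadratic formula: x = (-10 ± √136)/18.
  ⇒ x = -sqrt(34)/9 - 5/9 ≈ -1.2034, -5/9 + sqrt(34)/9 ≈ 0.0923

f''(x) = -18*x - 10
Second-derivative test at each critical point:
  f''(-1.2034) = 11.6619 > 0 → local minimum
  f''(0.0923) = -11.6619 < 0 → local maximum

Critical points: x = -sqrt(34)/9 - 5/9 ≈ -1.2034 (local minimum); x = -5/9 + sqrt(34)/9 ≈ 0.0923 (local maximum)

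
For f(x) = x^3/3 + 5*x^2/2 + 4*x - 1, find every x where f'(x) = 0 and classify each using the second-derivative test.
f'(x) = x^2 + 5*x + 4

Solve f'(x) = 0:
  Factor: x^2 + 5*x + 4 = (x + 1)*(x + 4) = 0.
  ⇒ x = -4, -1

f''(x) = 2*x + 5
Second-derivative test at each critical point:
  f''(-4) = -3 < 0 → local maximum
  f''(-1) = 3 > 0 → local minimum

Critical points: x = -4 (local maximum); x = -1 (local minimum)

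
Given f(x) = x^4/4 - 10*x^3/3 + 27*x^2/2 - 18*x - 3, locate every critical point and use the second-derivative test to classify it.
f'(x) = x^3 - 10*x^2 + 27*x - 18

Solve f'(x) = 0:
  Factor: x^3 - 10*x^2 + 27*x - 18 = (x - 6)*(x - 3)*(x - 1) = 0.
  ⇒ x = 1, 3, 6

f''(x) = 3*x^2 - 20*x + 27
Second-derivative test at each critical point:
  f''(1) = 10 > 0 → local minimum
  f''(3) = -6 < 0 → local maximum
  f''(6) = 15 > 0 → local minimum

Critical points: x = 1 (local minimum); x = 3 (local maximum); x = 6 (local minimum)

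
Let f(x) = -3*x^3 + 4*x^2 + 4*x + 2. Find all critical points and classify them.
f'(x) = -9*x^2 + 8*x + 4

Solve f'(x) = 0:
  9*x^2 - 8*x - 4 = 0 has no rational roots; quadratic formula: x = (8 ± √208)/18.
  ⇒ x = 4/9 - 2*sqrt(13)/9 ≈ -0.3568, 4/9 + 2*sqrt(13)/9 ≈ 1.2457

f''(x) = 8 - 18*x
Second-derivative test at each critical point:
  f''(-0.3568) = 14.4222 > 0 → local minimum
  f''(1.2457) = -14.4222 < 0 → local maximum

Critical points: x = 4/9 - 2*sqrt(13)/9 ≈ -0.3568 (local minimum); x = 4/9 + 2*sqrt(13)/9 ≈ 1.2457 (local maximum)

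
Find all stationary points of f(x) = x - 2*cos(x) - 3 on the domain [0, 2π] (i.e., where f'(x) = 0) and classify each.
f'(x) = 2*sin(x) + 1

Solve f'(x) = 0 on [0, 2π]:
  f'(x) = 0 ⇔ sin(x) = -1/2, i.e. x = arcsin(-1/2) + 2nπ or x = π − arcsin(-1/2) + 2nπ; keep the solutions lying in [0, 2π].
  ⇒ x = 7*pi/6 ≈ 3.6652, 11*pi/6 ≈ 5.7596

f''(x) = 2*cos(x)
Second-derivative test at each critical point:
  f''(3.6652) = -1.7321 < 0 → local maximum
  f''(5.7596) = 1.7321 > 0 → local minimum

Critical points: x = 7*pi/6 ≈ 3.6652 (local maximum); x = 11*pi/6 ≈ 5.7596 (local minimum)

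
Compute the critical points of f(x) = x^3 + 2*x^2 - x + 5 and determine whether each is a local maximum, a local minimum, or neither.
f'(x) = 3*x^2 + 4*x - 1

Solve f'(x) = 0:
  3*x^2 + 4*x - 1 = 0 has no rational roots; quadratic formula: x = (-4 ± √28)/6.
  ⇒ x = -sqrt(7)/3 - 2/3 ≈ -1.5486, -2/3 + sqrt(7)/3 ≈ 0.2153

f''(x) = 6*x + 4
Second-derivative test at each critical point:
  f''(-1.5486) = -5.2915 < 0 → local maximum
  f''(0.2153) = 5.2915 > 0 → local minimum

Critical points: x = -sqrt(7)/3 - 2/3 ≈ -1.5486 (local maximum); x = -2/3 + sqrt(7)/3 ≈ 0.2153 (local minimum)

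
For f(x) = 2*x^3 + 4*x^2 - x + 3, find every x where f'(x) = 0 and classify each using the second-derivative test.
f'(x) = 6*x^2 + 8*x - 1

Solve f'(x) = 0:
  6*x^2 + 8*x - 1 = 0 has no rational roots; quadratic formula: x = (-8 ± √88)/12.
  ⇒ x = -sqrt(22)/6 - 2/3 ≈ -1.4484, -2/3 + sqrt(22)/6 ≈ 0.1151

f''(x) = 12*x + 8
Second-derivative test at each critical point:
  f''(-1.4484) = -9.3808 < 0 → local maximum
  f''(0.1151) = 9.3808 > 0 → local minimum

Critical points: x = -sqrt(22)/6 - 2/3 ≈ -1.4484 (local maximum); x = -2/3 + sqrt(22)/6 ≈ 0.1151 (local minimum)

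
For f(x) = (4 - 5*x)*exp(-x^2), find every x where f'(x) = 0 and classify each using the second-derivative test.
f'(x) = (2*x*(5*x - 4) - 5)*exp(-x^2)

Solve f'(x) = 0:
  f'(x) = (10*x^2 - 8*x - 5)·exp(-x^2) and exp(-x^2) > 0 for every x, so f'(x) = 0 ⇔ 10*x^2 - 8*x - 5 = 0.
  10*x^2 - 8*x - 5 = 0 has no rational roots; quadratic formula: x = (8 ± √264)/20.
  ⇒ x = 2/5 - sqrt(66)/10 ≈ -0.4124, 2/5 + sqrt(66)/10 ≈ 1.2124

f''(x) = 2*(2*x^2*(4 - 5*x) + 15*x - 4)*exp(-x^2)
Second-derivative test at each critical point:
  f''(-0.4124) = -13.7069 < 0 → local maximum
  f''(1.2124) = 3.7361 > 0 → local minimum

Critical points: x = 2/5 - sqrt(66)/10 ≈ -0.4124 (local maximum); x = 2/5 + sqrt(66)/10 ≈ 1.2124 (local minimum)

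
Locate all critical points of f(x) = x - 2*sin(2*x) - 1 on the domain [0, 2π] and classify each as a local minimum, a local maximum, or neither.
f'(x) = 1 - 4*cos(2*x)

Solve f'(x) = 0 on [0, 2π]:
  f'(x) = 0 ⇔ cos(2*x) = 1/4, i.e. 2*x = ±arccos(1/4) + 2nπ; keep the solutions lying in [0, 2π].
  ⇒ x = acos(1/4)/2 ≈ 0.6591, pi - acos(1/4)/2 ≈ 2.4825, acos(1/4)/2 + pi ≈ 3.8007, -acos(1/4)/2 + 2*pi ≈ 5.6241

f''(x) = 8*sin(2*x)
Second-derivative test at each critical point:
  f''(0.6591) = 7.7460 > 0 → local minimum
  f''(2.4825) = -7.7460 < 0 → local maximum
  f''(3.8007) = 7.7460 > 0 → local minimum
  f''(5.6241) = -7.7460 < 0 → local maximum

Critical points: x = acos(1/4)/2 ≈ 0.6591 (local minimum); x = pi - acos(1/4)/2 ≈ 2.4825 (local maximum); x = acos(1/4)/2 + pi ≈ 3.8007 (local minimum); x = -acos(1/4)/2 + 2*pi ≈ 5.6241 (local maximum)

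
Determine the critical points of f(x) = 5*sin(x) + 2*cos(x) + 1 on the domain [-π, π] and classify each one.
f'(x) = -2*sin(x) + 5*cos(x)

Solve f'(x) = 0 on [-π, π]:
  f'(x) = 0 ⇔ 5*cos(x) = 2*sin(x) ⇔ tan(x) = 5/2, i.e. x = arctan(5/2) + nπ; keep the solutions lying in [-π, π].
  ⇒ x = -pi + atan(5/2) ≈ -1.9513, atan(5/2) ≈ 1.1903

f''(x) = -5*sin(x) - 2*cos(x)
Second-derivative test at each critical point:
  f''(-1.9513) = 5.3852 > 0 → local minimum
  f''(1.1903) = -5.3852 < 0 → local maximum

Critical points: x = -pi + atan(5/2) ≈ -1.9513 (local minimum); x = atan(5/2) ≈ 1.1903 (local maximum)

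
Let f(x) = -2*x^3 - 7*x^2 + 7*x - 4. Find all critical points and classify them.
f'(x) = -6*x^2 - 14*x + 7

Solve f'(x) = 0:
  6*x^2 + 14*x - 7 = 0 has no rational roots; quadratic formula: x = (-14 ± √364)/12.
  ⇒ x = -sqrt(91)/6 - 7/6 ≈ -2.7566, -7/6 + sqrt(91)/6 ≈ 0.4232

f''(x) = -12*x - 14
Second-derivative test at each critical point:
  f''(-2.7566) = 19.0788 > 0 → local minimum
  f''(0.4232) = -19.0788 < 0 → local maximum

Critical points: x = -sqrt(91)/6 - 7/6 ≈ -2.7566 (local minimum); x = -7/6 + sqrt(91)/6 ≈ 0.4232 (local maximum)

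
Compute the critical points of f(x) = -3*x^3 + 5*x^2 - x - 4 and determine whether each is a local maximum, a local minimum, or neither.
f'(x) = -9*x^2 + 10*x - 1

Solve f'(x) = 0:
  Factor: -9*x^2 + 10*x - 1 = -(x - 1)*(9*x - 1) = 0.
  ⇒ x = 1/9, 1

f''(x) = 10 - 18*x
Second-derivative test at each critical point:
  f''(1/9) = 8 > 0 → local minimum
  f''(1) = -8 < 0 → local maximum

Critical points: x = 1/9 (local minimum); x = 1 (local maximum)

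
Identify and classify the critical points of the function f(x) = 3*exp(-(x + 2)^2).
f'(x) = 6*(-x - 2)*exp(-(x + 2)^2)

Solve f'(x) = 0:
  f'(x) = (-6*x - 12)·exp(-(x + 2)^2) and exp(-(x + 2)^2) > 0 for every x, so f'(x) = 0 ⇔ -6*x - 12 = 0.
  Factor: -6*x - 12 = -6*(x + 2) = 0.
  ⇒ x = -2

f''(x) = 6*(2*(x + 2)^2 - 1)*exp(-(x + 2)^2)
Second-derivative test at each critical point:
  f''(-2) = -6 < 0 → local maximum

Critical points: x = -2 (local maximum)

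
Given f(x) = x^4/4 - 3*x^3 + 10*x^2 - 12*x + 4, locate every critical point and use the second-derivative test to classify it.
f'(x) = x^3 - 9*x^2 + 20*x - 12

Solve f'(x) = 0:
  Factor: x^3 - 9*x^2 + 20*x - 12 = (x - 6)*(x - 2)*(x - 1) = 0.
  ⇒ x = 1, 2, 6

f''(x) = 3*x^2 - 18*x + 20
Second-derivative test at each critical point:
  f''(1) = 5 > 0 → local minimum
  f''(2) = -4 < 0 → local maximum
  f''(6) = 20 > 0 → local minimum

Critical points: x = 1 (local minimum); x = 2 (local maximum); x = 6 (local minimum)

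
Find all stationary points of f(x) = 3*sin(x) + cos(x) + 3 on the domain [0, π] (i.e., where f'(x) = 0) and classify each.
f'(x) = -sin(x) + 3*cos(x)

Solve f'(x) = 0 on [0, π]:
  f'(x) = 0 ⇔ 3*cos(x) = sin(x) ⇔ tan(x) = 3, i.e. x = arctan(3) + nπ; keep the solutions lying in [0, π].
  ⇒ x = atan(3) ≈ 1.2490

f''(x) = -3*sin(x) - cos(x)
Second-derivative test at each critical point:
  f''(1.2490) = -3.1623 < 0 → local maximum

Critical points: x = atan(3) ≈ 1.2490 (local maximum)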